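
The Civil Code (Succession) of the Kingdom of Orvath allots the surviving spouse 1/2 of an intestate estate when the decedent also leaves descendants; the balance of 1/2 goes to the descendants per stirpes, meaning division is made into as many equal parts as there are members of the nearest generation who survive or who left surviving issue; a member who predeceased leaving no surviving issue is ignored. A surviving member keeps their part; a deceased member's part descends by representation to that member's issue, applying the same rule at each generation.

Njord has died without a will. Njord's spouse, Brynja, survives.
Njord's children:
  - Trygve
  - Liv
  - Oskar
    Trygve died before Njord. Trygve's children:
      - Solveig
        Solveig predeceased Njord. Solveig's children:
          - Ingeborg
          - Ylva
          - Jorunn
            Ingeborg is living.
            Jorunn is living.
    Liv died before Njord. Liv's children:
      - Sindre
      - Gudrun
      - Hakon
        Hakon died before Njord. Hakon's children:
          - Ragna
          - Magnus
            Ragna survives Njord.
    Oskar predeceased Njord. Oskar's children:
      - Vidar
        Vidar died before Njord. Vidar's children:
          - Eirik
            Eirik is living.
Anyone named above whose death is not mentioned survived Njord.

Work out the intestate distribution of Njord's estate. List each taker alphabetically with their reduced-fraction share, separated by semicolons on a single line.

Brynja 1/2; Eirik 1/6; Gudrun 1/18; Ingeborg 1/18; Jorunn 1/18; Magnus 1/36; Ragna 1/36; Sindre 1/18; Ylva 1/18

Brynja, as surviving spouse, takes 1/2.
The remaining 1/2 passes to Njord's descendants per stirpes.
The 1/2 is divided into 3 equal shares of 1/6 among Trygve, Liv, Oskar.
Trygve predeceased; the 1/6 allotted to Trygve's branch passes to Trygve's issue by representation.
Solveig's line is the sole branch at this level, so the full 1/6 passes to Solveig's issue by representation.
The 1/6 is divided into 3 equal shares of 1/18 among Ingeborg, Ylva, Jorunn.
Ingeborg is living and takes 1/18.
Ylva is living and takes 1/18.
Jorunn is living and takes 1/18.
Liv predeceased; the 1/6 allotted to Liv's branch passes to Liv's issue by representation.
The 1/6 is divided into 3 equal shares of 1/18 among Sindre, Gudrun, Hakon.
Sindre is living and takes 1/18.
Gudrun is living and takes 1/18.
Hakon predeceased; the 1/18 allotted to Hakon's branch passes to Hakon's issue by representation.
The 1/18 is divided into 2 equal shares of 1/36 among Ragna, Magnus.
Ragna is living and takes 1/36.
Magnus is living and takes 1/36.
Oskar predeceased; the 1/6 allotted to Oskar's branch passes to Oskar's issue by representation.
Vidar's line is the sole branch at this level, so the full 1/6 passes to Vidar's issue by representation.
Eirik is the sole taker at this level and receives the full 1/6.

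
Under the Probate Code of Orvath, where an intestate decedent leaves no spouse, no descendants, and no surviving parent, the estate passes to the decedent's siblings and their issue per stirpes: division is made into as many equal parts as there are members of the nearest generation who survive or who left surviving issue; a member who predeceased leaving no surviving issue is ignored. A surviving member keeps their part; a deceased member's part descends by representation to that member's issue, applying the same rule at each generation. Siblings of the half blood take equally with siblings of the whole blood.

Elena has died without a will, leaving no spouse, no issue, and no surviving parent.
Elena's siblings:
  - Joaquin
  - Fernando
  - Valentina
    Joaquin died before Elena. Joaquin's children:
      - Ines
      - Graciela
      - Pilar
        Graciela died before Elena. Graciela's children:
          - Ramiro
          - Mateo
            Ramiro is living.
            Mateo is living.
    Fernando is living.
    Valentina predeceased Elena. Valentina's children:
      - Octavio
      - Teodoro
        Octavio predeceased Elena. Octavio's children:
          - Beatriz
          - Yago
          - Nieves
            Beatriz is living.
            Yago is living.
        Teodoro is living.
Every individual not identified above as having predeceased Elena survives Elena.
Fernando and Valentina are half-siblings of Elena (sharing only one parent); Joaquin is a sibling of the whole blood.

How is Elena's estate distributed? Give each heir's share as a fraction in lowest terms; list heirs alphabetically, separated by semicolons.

Beatriz 1/18; Fernando 1/3; Ines 1/9; Mateo 1/18; Nieves 1/18; Pilar 1/9; Ramiro 1/18; Teodoro 1/6; Yago 1/18

No spouse, descendants, or parent survives, so the estate passes to Elena's siblings per stirpes.
Half-blood and whole-blood siblings take equally under the stated rule.
The estate is divided into 3 equal shares of 1/3 among Joaquin, Fernando, Valentina.
Joaquin predeceased; the 1/3 allotted to Joaquin's branch passes to Joaquin's issue by representation.
The 1/3 is divided into 3 equal shares of 1/9 among Ines, Graciela, Pilar.
Ines is living and takes 1/9.
Graciela predeceased; the 1/9 allotted to Graciela's branch passes to Graciela's issue by representation.
The 1/9 is divided into 2 equal shares of 1/18 among Ramiro, Mateo.
Ramiro is living and takes 1/18.
Mateo is living and takes 1/18.
Pilar is living and takes 1/9.
Fernando is living and takes 1/3.
Valentina predeceased; the 1/3 allotted to Valentina's branch passes to Valentina's issue by representation.
The 1/3 is divided into 2 equal shares of 1/6 among Octavio, Teodoro.
Octavio predeceased; the 1/6 allotted to Octavio's branch passes to Octavio's issue by representation.
The 1/6 is divided into 3 equal shares of 1/18 among Beatriz, Yago, Nieves.
Beatriz is living and takes 1/18.
Yago is living and takes 1/18.
Nieves is living and takes 1/18.
Teodoro is living and takes 1/6.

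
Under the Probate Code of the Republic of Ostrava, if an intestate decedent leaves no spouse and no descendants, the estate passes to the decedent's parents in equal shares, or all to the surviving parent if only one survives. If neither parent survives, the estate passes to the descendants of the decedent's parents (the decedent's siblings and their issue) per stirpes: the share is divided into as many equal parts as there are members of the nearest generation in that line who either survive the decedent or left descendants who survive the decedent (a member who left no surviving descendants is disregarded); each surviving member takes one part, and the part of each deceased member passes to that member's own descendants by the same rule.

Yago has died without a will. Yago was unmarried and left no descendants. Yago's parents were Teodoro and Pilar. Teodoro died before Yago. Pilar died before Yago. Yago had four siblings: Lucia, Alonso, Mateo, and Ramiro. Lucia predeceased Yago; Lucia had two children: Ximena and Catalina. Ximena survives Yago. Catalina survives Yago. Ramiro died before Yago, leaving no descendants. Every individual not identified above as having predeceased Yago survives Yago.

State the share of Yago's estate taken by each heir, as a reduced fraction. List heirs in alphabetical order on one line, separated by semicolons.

Neither parent survives and there are no descendants, so the estate passes to Yago's siblings and their issue per stirpes.
Ramiro left no surviving issue, so that branch lapses and is disregarded.
The estate is divided into 3 equal shares of 1/3 among Lucia, Alonso, Mateo.
Lucia predeceased; the 1/3 allotted to Lucia's branch passes to Lucia's issue by representation.
The 1/3 is divided into 2 equal shares of 1/6 among Ximena, Catalina.
Ximena is living and takes 1/6.
Catalina is living and takes 1/6.
Alonso is living and takes 1/3.
Mateo is living and takes 1/3.

Alonso 1/3; Catalina 1/6; Mateo 1/3; Ximena 1/6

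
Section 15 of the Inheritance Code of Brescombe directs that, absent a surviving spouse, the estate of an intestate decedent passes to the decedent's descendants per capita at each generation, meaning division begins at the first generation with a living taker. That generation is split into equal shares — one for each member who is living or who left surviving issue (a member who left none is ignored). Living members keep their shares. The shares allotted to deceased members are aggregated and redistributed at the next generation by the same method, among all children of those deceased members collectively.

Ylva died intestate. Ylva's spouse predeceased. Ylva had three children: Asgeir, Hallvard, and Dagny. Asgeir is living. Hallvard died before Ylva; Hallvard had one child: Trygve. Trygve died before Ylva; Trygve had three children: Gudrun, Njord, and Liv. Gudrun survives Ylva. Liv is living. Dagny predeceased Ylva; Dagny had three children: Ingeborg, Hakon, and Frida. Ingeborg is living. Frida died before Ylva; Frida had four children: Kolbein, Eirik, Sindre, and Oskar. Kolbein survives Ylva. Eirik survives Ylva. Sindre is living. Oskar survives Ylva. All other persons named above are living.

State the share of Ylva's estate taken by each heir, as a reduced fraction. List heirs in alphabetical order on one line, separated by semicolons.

There is no surviving spouse, so the entire estate passes to Ylva's descendants per capita at each generation.
At generation 1 (Asgeir, Hallvard, Dagny) there are 3 shares of (1)/3 = 1/3 each.
Living: Asgeir — each takes 1/3.
Deceased: Hallvard and Dagny. Their combined 2/3 is pooled and carried to generation 2.
At generation 2 (Trygve, Ingeborg, Hakon, Frida) there are 4 shares of (2/3)/4 = 1/6 each.
Living: Ingeborg and Hakon — each takes 1/6.
Deceased: Trygve and Frida. Their combined 1/3 is pooled and carried to generation 3.
At generation 3 (Gudrun, Njord, Liv, Kolbein, Eirik, Sindre, Oskar) there are 7 shares of (1/3)/7 = 1/21 each.
Living: Gudrun, Njord, Liv, Kolbein, Eirik, Sindre, and Oskar — each takes 1/21.

Asgeir 1/3; Eirik 1/21; Gudrun 1/21; Hakon 1/6; Ingeborg 1/6; Kolbein 1/21; Liv 1/21; Njord 1/21; Oskar 1/21; Sindre 1/21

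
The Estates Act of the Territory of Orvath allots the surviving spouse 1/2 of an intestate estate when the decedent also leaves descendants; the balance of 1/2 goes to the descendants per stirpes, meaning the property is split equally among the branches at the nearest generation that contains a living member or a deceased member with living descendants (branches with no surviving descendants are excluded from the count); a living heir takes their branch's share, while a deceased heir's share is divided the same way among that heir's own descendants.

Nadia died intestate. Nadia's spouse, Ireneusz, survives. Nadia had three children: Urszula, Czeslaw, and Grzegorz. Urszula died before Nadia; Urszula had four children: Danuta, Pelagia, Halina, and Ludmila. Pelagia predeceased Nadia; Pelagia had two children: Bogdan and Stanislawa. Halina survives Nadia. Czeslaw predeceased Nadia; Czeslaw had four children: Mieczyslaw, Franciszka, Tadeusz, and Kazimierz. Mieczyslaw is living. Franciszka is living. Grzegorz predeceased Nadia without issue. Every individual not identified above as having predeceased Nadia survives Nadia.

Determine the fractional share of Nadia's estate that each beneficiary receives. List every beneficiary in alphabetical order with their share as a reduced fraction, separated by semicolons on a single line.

Ireneusz, as surviving spouse, takes 1/2.
The remaining 1/2 passes to Nadia's descendants per stirpes.
Grzegorz left no surviving issue, so that branch lapses and is disregarded.
The 1/2 is divided into 2 equal shares of 1/4 among Urszula, Czeslaw.
Urszula predeceased; the 1/4 allotted to Urszula's branch passes to Urszula's issue by representation.
The 1/4 is divided into 4 equal shares of 1/16 among Danuta, Pelagia, Halina, Ludmila.
Danuta is living and takes 1/16.
Pelagia predeceased; the 1/16 allotted to Pelagia's branch passes to Pelagia's issue by representation.
The 1/16 is divided into 2 equal shares of 1/32 among Bogdan, Stanislawa.
Bogdan is living and takes 1/32.
Stanislawa is living and takes 1/32.
Halina is living and takes 1/16.
Ludmila is living and takes 1/16.
Czeslaw predeceased; the 1/4 allotted to Czeslaw's branch passes to Czeslaw's issue by representation.
The 1/4 is divided into 4 equal shares of 1/16 among Mieczyslaw, Franciszka, Tadeusz, Kazimierz.
Mieczyslaw is living and takes 1/16.
Franciszka is living and takes 1/16.
Tadeusz is living and takes 1/16.
Kazimierz is living and takes 1/16.

Bogdan 1/32; Danuta 1/16; Franciszka 1/16; Halina 1/16; Ireneusz 1/2; Kazimierz 1/16; Ludmila 1/16; Mieczyslaw 1/16; Stanislawa 1/32; Tadeusz 1/16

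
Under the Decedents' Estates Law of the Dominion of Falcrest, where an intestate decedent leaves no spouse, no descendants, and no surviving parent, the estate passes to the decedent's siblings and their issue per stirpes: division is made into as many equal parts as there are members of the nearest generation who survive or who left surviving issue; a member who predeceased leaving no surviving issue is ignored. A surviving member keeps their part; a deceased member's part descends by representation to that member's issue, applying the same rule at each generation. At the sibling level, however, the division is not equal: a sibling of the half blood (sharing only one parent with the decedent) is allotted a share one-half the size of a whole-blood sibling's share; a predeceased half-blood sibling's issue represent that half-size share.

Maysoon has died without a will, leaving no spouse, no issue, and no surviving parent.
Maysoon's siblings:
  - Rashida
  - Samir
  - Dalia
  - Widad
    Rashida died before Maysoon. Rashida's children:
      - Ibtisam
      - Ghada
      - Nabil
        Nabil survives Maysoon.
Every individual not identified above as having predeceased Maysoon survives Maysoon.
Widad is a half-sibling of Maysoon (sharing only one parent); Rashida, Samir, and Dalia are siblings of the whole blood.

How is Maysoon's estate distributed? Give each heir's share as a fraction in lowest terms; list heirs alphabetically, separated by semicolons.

No spouse, descendants, or parent survives, so the estate passes to Maysoon's siblings per stirpes.
Half-blood siblings count for one-half the weight of whole-blood siblings at the initial division.
Dividing 1 in proportion to weights (total weight 7/2): Rashida (weight 1) → 2/7; Samir (weight 1) → 2/7; Dalia (weight 1) → 2/7; Widad (weight 1/2) → 1/7.
Rashida predeceased; the 2/7 allotted to Rashida's branch passes to Rashida's issue by representation.
The 2/7 is divided into 3 equal shares of 2/21 among Ibtisam, Ghada, Nabil.
Ibtisam is living and takes 2/21.
Ghada is living and takes 2/21.
Nabil is living and takes 2/21.
Samir is living and takes 2/7.
Dalia is living and takes 2/7.
Widad is living and takes 1/7.

Dalia 2/7; Ghada 2/21; Ibtisam 2/21; Nabil 2/21; Samir 2/7; Widad 1/7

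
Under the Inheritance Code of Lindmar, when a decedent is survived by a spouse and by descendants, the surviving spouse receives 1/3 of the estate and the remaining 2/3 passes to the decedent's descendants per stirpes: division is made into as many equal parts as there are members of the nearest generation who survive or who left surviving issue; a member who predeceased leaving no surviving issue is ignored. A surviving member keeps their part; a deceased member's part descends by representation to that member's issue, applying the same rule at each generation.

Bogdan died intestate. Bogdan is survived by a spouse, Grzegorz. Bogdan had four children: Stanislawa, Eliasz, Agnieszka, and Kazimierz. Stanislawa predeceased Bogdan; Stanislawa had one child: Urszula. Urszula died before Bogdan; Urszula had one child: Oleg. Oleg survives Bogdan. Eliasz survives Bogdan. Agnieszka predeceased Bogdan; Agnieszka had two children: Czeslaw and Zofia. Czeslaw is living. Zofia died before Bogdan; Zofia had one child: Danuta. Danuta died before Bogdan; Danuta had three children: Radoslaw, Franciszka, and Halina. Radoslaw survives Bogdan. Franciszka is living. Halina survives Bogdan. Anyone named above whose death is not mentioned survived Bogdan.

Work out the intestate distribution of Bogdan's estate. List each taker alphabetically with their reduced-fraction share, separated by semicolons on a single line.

Grzegorz, as surviving spouse, takes 1/3.
The remaining 2/3 passes to Bogdan's descendants per stirpes.
The 2/3 is divided into 4 equal shares of 1/6 among Stanislawa, Eliasz, Agnieszka, Kazimierz.
Stanislawa predeceased; the 1/6 allotted to Stanislawa's branch passes to Stanislawa's issue by representation.
Urszula's line is the sole branch at this level, so the full 1/6 passes to Urszula's issue by representation.
Oleg is the sole taker at this level and receives the full 1/6.
Eliasz is living and takes 1/6.
Agnieszka predeceased; the 1/6 allotted to Agnieszka's branch passes to Agnieszka's issue by representation.
The 1/6 is divided into 2 equal shares of 1/12 among Czeslaw, Zofia.
Czeslaw is living and takes 1/12.
Zofia predeceased; the 1/12 allotted to Zofia's branch passes to Zofia's issue by representation.
Danuta's line is the sole branch at this level, so the full 1/12 passes to Danuta's issue by representation.
The 1/12 is divided into 3 equal shares of 1/36 among Radoslaw, Franciszka, Halina.
Radoslaw is living and takes 1/36.
Franciszka is living and takes 1/36.
Halina is living and takes 1/36.
Kazimierz is living and takes 1/6.

Czeslaw 1/12; Eliasz 1/6; Franciszka 1/36; Grzegorz 1/3; Halina 1/36; Kazimierz 1/6; Oleg 1/6; Radoslaw 1/36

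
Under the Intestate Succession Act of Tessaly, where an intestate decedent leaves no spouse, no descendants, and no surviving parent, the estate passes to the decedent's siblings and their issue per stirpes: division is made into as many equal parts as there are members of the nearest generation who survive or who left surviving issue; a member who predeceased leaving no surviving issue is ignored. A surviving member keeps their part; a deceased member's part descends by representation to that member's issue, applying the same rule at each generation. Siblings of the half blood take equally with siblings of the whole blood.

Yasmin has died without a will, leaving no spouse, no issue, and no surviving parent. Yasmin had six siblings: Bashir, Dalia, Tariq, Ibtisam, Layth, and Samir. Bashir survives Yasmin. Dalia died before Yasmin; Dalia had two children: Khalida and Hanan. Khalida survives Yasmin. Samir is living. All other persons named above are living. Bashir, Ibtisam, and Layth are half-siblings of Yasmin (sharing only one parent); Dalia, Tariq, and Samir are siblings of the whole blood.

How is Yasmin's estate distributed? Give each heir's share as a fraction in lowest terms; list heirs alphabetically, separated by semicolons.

No spouse, descendants, or parent survives, so the estate passes to Yasmin's siblings per stirpes.
Half-blood and whole-blood siblings take equally under the stated rule.
The estate is divided into 6 equal shares of 1/6 among Bashir, Dalia, Tariq, Ibtisam, Layth, Samir.
Bashir is living and takes 1/6.
Dalia predeceased; the 1/6 allotted to Dalia's branch passes to Dalia's issue by representation.
The 1/6 is divided into 2 equal shares of 1/12 among Khalida, Hanan.
Khalida is living and takes 1/12.
Hanan is living and takes 1/12.
Tariq is living and takes 1/6.
Ibtisam is living and takes 1/6.
Layth is living and takes 1/6.
Samir is living and takes 1/6.

Bashir 1/6; Hanan 1/12; Ibtisam 1/6; Khalida 1/12; Layth 1/6; Samir 1/6; Tariq 1/6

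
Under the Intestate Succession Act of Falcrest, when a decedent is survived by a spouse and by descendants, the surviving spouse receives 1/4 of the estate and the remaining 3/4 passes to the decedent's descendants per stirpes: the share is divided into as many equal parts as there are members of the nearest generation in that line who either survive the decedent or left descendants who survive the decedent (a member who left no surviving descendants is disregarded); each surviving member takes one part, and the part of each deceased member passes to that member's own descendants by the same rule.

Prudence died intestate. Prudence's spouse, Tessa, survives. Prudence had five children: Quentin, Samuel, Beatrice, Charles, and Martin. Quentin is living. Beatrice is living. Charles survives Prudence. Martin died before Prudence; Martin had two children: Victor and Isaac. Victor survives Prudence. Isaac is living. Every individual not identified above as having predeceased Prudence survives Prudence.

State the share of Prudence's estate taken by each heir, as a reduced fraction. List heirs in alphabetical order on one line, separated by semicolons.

Beatrice 3/20; Charles 3/20; Isaac 3/40; Quentin 3/20; Samuel 3/20; Tessa 1/4; Victor 3/40

Tessa, as surviving spouse, takes 1/4.
The remaining 3/4 passes to Prudence's descendants per stirpes.
The 3/4 is divided into 5 equal shares of 3/20 among Quentin, Samuel, Beatrice, Charles, Martin.
Quentin is living and takes 3/20.
Samuel is living and takes 3/20.
Beatrice is living and takes 3/20.
Charles is living and takes 3/20.
Martin predeceased; the 3/20 allotted to Martin's branch passes to Martin's issue by representation.
The 3/20 is divided into 2 equal shares of 3/40 among Victor, Isaac.
Victor is living and takes 3/40.
Isaac is living and takes 3/40.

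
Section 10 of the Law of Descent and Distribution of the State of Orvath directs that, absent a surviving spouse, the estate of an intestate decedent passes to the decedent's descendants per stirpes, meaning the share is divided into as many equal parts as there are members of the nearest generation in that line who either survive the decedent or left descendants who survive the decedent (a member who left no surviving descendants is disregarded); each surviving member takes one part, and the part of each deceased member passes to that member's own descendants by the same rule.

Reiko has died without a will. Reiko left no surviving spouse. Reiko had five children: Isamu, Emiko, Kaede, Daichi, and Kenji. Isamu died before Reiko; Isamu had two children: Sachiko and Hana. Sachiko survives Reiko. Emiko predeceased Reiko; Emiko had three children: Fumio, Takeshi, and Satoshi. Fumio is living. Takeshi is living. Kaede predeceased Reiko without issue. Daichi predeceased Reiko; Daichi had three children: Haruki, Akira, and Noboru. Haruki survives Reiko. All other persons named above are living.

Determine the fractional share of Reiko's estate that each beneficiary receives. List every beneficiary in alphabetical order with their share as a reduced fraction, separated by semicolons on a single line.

There is no surviving spouse, so the entire estate passes to Reiko's descendants per stirpes.
Kaede left no surviving issue, so that branch lapses and is disregarded.
The estate is divided into 4 equal shares of 1/4 among Isamu, Emiko, Daichi, Kenji.
Isamu predeceased; the 1/4 allotted to Isamu's branch passes to Isamu's issue by representation.
The 1/4 is divided into 2 equal shares of 1/8 among Sachiko, Hana.
Sachiko is living and takes 1/8.
Hana is living and takes 1/8.
Emiko predeceased; the 1/4 allotted to Emiko's branch passes to Emiko's issue by representation.
The 1/4 is divided into 3 equal shares of 1/12 among Fumio, Takeshi, Satoshi.
Fumio is living and takes 1/12.
Takeshi is living and takes 1/12.
Satoshi is living and takes 1/12.
Daichi predeceased; the 1/4 allotted to Daichi's branch passes to Daichi's issue by representation.
The 1/4 is divided into 3 equal shares of 1/12 among Haruki, Akira, Noboru.
Haruki is living and takes 1/12.
Akira is living and takes 1/12.
Noboru is living and takes 1/12.
Kenji is living and takes 1/4.

Akira 1/12; Fumio 1/12; Hana 1/8; Haruki 1/12; Kenji 1/4; Noboru 1/12; Sachiko 1/8; Satoshi 1/12; Takeshi 1/12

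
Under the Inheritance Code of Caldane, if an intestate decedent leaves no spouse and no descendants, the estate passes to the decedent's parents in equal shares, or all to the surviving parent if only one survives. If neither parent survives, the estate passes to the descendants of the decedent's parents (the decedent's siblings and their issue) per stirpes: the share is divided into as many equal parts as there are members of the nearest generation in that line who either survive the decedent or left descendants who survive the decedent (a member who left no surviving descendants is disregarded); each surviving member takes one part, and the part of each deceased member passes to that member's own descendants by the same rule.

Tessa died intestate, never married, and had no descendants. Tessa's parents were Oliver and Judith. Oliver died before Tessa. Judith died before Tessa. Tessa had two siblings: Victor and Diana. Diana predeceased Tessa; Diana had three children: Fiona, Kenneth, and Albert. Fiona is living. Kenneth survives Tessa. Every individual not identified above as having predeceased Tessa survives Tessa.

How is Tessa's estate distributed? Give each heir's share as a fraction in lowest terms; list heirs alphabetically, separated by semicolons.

Albert 1/6; Fiona 1/6; Kenneth 1/6; Victor 1/2

Neither parent survives and there are no descendants, so the estate passes to Tessa's siblings and their issue per stirpes.
The estate is divided into 2 equal shares of 1/2 among Victor, Diana.
Victor is living and takes 1/2.
Diana predeceased; the 1/2 allotted to Diana's branch passes to Diana's issue by representation.
The 1/2 is divided into 3 equal shares of 1/6 among Fiona, Kenneth, Albert.
Fiona is living and takes 1/6.
Kenneth is living and takes 1/6.
Albert is living and takes 1/6.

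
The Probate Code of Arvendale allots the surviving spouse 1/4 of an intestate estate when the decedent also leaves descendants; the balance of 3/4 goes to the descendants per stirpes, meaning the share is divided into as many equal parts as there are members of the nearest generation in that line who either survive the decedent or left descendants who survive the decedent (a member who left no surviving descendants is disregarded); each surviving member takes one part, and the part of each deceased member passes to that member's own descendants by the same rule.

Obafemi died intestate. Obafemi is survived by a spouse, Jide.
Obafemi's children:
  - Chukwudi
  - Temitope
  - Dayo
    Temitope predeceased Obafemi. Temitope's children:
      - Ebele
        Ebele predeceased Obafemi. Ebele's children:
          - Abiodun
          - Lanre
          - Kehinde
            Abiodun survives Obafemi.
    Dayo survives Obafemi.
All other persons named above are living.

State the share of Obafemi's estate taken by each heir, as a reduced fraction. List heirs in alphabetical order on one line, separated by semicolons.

Jide, as surviving spouse, takes 1/4.
The remaining 3/4 passes to Obafemi's descendants per stirpes.
The 3/4 is divided into 3 equal shares of 1/4 among Chukwudi, Temitope, Dayo.
Chukwudi is living and takes 1/4.
Temitope predeceased; the 1/4 allotted to Temitope's branch passes to Temitope's issue by representation.
Ebele's line is the sole branch at this level, so the full 1/4 passes to Ebele's issue by representation.
The 1/4 is divided into 3 equal shares of 1/12 among Abiodun, Lanre, Kehinde.
Abiodun is living and takes 1/12.
Lanre is living and takes 1/12.
Kehinde is living and takes 1/12.
Dayo is living and takes 1/4.

Abiodun 1/12; Chukwudi 1/4; Dayo 1/4; Jide 1/4; Kehinde 1/12; Lanre 1/12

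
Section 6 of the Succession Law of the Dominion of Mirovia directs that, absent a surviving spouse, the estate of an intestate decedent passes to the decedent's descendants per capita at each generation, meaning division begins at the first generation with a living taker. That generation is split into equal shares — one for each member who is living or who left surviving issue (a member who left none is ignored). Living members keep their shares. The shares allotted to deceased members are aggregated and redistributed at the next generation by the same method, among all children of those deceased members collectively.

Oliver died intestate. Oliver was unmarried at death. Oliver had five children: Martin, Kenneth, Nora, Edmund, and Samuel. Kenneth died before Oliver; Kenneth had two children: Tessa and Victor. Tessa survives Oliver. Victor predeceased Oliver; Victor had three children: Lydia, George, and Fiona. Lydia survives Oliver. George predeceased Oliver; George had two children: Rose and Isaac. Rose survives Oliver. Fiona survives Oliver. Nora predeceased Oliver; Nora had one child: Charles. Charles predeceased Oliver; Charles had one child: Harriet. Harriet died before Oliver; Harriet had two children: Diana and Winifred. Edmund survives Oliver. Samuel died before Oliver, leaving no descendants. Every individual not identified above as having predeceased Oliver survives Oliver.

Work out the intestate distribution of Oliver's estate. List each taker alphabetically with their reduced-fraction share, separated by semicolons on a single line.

Diana 1/24; Edmund 1/4; Fiona 1/12; Isaac 1/24; Lydia 1/12; Martin 1/4; Rose 1/24; Tessa 1/6; Winifred 1/24

There is no surviving spouse, so the entire estate passes to Oliver's descendants per capita at each generation.
At generation 1 (Martin, Kenneth, Nora, Edmund) there are 4 shares of (1)/4 = 1/4 each.
Living: Martin and Edmund — each takes 1/4.
Deceased: Kenneth and Nora. Their combined 1/2 is pooled and carried to generation 2.
At generation 2 (Tessa, Victor, Charles) there are 3 shares of (1/2)/3 = 1/6 each.
Living: Tessa — each takes 1/6.
Deceased: Victor and Charles. Their combined 1/3 is pooled and carried to generation 3.
At generation 3 (Lydia, George, Fiona, Harriet) there are 4 shares of (1/3)/4 = 1/12 each.
Living: Lydia and Fiona — each takes 1/12.
Deceased: George and Harriet. Their combined 1/6 is pooled and carried to generation 4.
At generation 4 (Rose, Isaac, Diana, Winifred) there are 4 shares of (1/6)/4 = 1/24 each.
Living: Rose, Isaac, Diana, and Winifred — each takes 1/24.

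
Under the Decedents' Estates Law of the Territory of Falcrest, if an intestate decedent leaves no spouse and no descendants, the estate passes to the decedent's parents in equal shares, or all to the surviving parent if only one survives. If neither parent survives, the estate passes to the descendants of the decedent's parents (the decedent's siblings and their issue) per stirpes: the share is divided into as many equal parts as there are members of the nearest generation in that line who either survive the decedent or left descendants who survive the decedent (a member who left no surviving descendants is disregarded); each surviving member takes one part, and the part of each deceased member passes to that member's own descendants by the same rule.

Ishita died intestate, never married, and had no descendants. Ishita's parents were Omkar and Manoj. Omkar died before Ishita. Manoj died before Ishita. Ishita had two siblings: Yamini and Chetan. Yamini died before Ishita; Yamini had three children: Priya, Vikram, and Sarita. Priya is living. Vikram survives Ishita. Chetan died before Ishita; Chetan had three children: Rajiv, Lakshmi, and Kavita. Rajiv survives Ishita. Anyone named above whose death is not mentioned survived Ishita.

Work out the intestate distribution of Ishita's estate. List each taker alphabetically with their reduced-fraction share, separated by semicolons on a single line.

Neither parent survives and there are no descendants, so the estate passes to Ishita's siblings and their issue per stirpes.
The estate is divided into 2 equal shares of 1/2 among Yamini, Chetan.
Yamini predeceased; the 1/2 allotted to Yamini's branch passes to Yamini's issue by representation.
The 1/2 is divided into 3 equal shares of 1/6 among Priya, Vikram, Sarita.
Priya is living and takes 1/6.
Vikram is living and takes 1/6.
Sarita is living and takes 1/6.
Chetan predeceased; the 1/2 allotted to Chetan's branch passes to Chetan's issue by representation.
The 1/2 is divided into 3 equal shares of 1/6 among Rajiv, Lakshmi, Kavita.
Rajiv is living and takes 1/6.
Lakshmi is living and takes 1/6.
Kavita is living and takes 1/6.

Kavita 1/6; Lakshmi 1/6; Priya 1/6; Rajiv 1/6; Sarita 1/6; Vikram 1/6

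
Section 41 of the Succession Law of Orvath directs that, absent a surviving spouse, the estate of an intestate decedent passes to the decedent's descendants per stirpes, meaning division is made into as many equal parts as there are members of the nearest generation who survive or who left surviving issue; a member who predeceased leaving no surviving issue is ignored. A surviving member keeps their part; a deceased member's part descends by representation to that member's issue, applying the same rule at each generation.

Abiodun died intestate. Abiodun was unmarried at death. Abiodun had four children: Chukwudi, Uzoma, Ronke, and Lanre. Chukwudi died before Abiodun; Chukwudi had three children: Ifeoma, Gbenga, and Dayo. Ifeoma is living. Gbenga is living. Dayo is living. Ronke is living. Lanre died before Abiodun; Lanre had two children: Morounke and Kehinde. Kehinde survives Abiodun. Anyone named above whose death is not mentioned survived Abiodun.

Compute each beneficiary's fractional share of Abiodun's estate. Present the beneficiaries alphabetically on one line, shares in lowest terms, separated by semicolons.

There is no surviving spouse, so the entire estate passes to Abiodun's descendants per stirpes.
The estate is divided into 4 equal shares of 1/4 among Chukwudi, Uzoma, Ronke, Lanre.
Chukwudi predeceased; the 1/4 allotted to Chukwudi's branch passes to Chukwudi's issue by representation.
The 1/4 is divided into 3 equal shares of 1/12 among Ifeoma, Gbenga, Dayo.
Ifeoma is living and takes 1/12.
Gbenga is living and takes 1/12.
Dayo is living and takes 1/12.
Uzoma is living and takes 1/4.
Ronke is living and takes 1/4.
Lanre predeceased; the 1/4 allotted to Lanre's branch passes to Lanre's issue by representation.
The 1/4 is divided into 2 equal shares of 1/8 among Morounke, Kehinde.
Morounke is living and takes 1/8.
Kehinde is living and takes 1/8.

Dayo 1/12; Gbenga 1/12; Ifeoma 1/12; Kehinde 1/8; Morounke 1/8; Ronke 1/4; Uzoma 1/4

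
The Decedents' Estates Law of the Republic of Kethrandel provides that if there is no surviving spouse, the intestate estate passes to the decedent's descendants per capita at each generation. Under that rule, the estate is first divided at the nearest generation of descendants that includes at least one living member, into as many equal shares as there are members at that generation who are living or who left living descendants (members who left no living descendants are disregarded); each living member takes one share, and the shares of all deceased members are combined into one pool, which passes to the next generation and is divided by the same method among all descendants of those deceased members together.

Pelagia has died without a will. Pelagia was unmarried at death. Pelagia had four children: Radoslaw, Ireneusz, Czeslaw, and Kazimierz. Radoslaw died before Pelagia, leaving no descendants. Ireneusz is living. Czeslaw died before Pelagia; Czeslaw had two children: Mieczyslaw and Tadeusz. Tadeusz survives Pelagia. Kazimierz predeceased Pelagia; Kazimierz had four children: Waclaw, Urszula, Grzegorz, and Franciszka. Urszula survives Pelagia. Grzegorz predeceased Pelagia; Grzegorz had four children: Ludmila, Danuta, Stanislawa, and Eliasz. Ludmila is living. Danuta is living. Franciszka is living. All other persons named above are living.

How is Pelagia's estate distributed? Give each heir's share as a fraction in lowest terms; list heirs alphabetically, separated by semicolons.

Danuta 1/36; Eliasz 1/36; Franciszka 1/9; Ireneusz 1/3; Ludmila 1/36; Mieczyslaw 1/9; Stanislawa 1/36; Tadeusz 1/9; Urszula 1/9; Waclaw 1/9

There is no surviving spouse, so the entire estate passes to Pelagia's descendants per capita at each generation.
At generation 1 (Ireneusz, Czeslaw, Kazimierz) there are 3 shares of (1)/3 = 1/3 each.
Living: Ireneusz — each takes 1/3.
Deceased: Czeslaw and Kazimierz. Their combined 2/3 is pooled and carried to generation 2.
At generation 2 (Mieczyslaw, Tadeusz, Waclaw, Urszula, Grzegorz, Franciszka) there are 6 shares of (2/3)/6 = 1/9 each.
Living: Mieczyslaw, Tadeusz, Waclaw, Urszula, and Franciszka — each takes 1/9.
Deceased: Grzegorz. That 1/9 share is carried to generation 3.
At generation 3 (Ludmila, Danuta, Stanislawa, Eliasz) there are 4 shares of (1/9)/4 = 1/36 each.
Living: Ludmila, Danuta, Stanislawa, and Eliasz — each takes 1/36.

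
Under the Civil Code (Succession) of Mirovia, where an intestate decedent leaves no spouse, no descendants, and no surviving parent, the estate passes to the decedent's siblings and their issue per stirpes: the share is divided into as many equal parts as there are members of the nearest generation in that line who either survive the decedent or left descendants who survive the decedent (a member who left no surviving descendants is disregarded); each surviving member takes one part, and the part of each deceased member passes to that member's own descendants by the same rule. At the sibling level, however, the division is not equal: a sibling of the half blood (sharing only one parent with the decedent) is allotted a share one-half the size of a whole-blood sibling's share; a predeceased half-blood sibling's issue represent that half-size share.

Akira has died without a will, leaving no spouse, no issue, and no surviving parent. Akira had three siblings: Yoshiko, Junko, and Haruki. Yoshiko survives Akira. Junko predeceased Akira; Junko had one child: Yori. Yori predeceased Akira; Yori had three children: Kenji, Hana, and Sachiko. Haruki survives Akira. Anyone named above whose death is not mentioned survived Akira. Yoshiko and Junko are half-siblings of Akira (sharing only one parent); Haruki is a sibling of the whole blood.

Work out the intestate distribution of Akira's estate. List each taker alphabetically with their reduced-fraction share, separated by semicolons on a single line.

Hana 1/12; Haruki 1/2; Kenji 1/12; Sachiko 1/12; Yoshiko 1/4

No spouse, descendants, or parent survives, so the estate passes to Akira's siblings per stirpes.
Half-blood siblings count for one-half the weight of whole-blood siblings at the initial division.
Dividing 1 in proportion to weights (total weight 2): Yoshiko (weight 1/2) → 1/4; Junko (weight 1/2) → 1/4; Haruki (weight 1) → 1/2.
Yoshiko is living and takes 1/4.
Junko predeceased; the 1/4 allotted to Junko's branch passes to Junko's issue by representation.
Yori's line is the sole branch at this level, so the full 1/4 passes to Yori's issue by representation.
The 1/4 is divided into 3 equal shares of 1/12 among Kenji, Hana, Sachiko.
Kenji is living and takes 1/12.
Hana is living and takes 1/12.
Sachiko is living and takes 1/12.
Haruki is living and takes 1/2.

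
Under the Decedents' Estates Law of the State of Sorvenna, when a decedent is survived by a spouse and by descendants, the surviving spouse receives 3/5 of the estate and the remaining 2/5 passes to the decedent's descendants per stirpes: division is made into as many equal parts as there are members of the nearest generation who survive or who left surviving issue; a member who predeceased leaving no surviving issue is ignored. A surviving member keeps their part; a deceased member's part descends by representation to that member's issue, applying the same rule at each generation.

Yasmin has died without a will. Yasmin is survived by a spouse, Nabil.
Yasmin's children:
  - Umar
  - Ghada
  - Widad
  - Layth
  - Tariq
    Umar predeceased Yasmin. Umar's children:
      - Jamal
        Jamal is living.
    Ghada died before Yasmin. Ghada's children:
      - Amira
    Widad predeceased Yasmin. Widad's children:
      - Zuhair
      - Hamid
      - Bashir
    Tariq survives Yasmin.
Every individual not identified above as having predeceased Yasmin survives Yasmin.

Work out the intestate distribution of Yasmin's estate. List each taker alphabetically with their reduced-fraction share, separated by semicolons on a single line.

Nabil, as surviving spouse, takes 3/5.
The remaining 2/5 passes to Yasmin's descendants per stirpes.
The 2/5 is divided into 5 equal shares of 2/25 among Umar, Ghada, Widad, Layth, Tariq.
Umar predeceased; the 2/25 allotted to Umar's branch passes to Umar's issue by representation.
Jamal is the sole taker at this level and receives the full 2/25.
Ghada predeceased; the 2/25 allotted to Ghada's branch passes to Ghada's issue by representation.
Amira is the sole taker at this level and receives the full 2/25.
Widad predeceased; the 2/25 allotted to Widad's branch passes to Widad's issue by representation.
The 2/25 is divided into 3 equal shares of 2/75 among Zuhair, Hamid, Bashir.
Zuhair is living and takes 2/75.
Hamid is living and takes 2/75.
Bashir is living and takes 2/75.
Layth is living and takes 2/25.
Tariq is living and takes 2/25.

Amira 2/25; Bashir 2/75; Hamid 2/75; Jamal 2/25; Layth 2/25; Nabil 3/5; Tariq 2/25; Zuhair 2/75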